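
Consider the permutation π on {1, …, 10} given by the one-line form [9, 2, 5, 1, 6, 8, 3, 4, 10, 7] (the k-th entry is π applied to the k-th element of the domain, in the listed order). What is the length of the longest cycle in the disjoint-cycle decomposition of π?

9

Decomposing into disjoint cycles gives (1, 9, 10, 7, 3, 5, 6, 8, 4); the longest has length 9.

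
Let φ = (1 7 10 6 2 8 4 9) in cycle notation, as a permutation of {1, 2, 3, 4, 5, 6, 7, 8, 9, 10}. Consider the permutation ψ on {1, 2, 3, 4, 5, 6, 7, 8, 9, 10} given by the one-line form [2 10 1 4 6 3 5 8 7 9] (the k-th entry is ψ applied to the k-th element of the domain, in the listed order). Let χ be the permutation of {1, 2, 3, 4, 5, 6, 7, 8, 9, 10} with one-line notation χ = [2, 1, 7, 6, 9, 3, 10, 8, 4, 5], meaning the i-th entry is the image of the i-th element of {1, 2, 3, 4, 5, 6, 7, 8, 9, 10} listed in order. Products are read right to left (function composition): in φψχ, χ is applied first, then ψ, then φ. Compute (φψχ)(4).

Apply the permutations in order: χ(4) = 6, then ψ(6) = 3, then φ(3) = 3. So (φψχ)(4) = 3.

3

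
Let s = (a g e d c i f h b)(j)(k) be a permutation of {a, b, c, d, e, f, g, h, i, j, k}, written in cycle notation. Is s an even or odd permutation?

The cycle lengths are 9, 1, 1.
A cycle of length ℓ contributes ℓ−1 transpositions, so s is a product of 8 transpositions — even.

even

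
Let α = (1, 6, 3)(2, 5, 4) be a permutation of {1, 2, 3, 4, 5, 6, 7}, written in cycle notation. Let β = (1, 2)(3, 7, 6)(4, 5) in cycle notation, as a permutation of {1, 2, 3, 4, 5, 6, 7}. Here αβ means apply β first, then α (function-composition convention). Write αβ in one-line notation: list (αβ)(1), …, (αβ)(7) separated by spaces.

(αβ)(x) = α(β(x)). Computing each image: α(β(1)) = α(2) = 5, α(β(2)) = α(1) = 6, α(β(3)) = α(7) = 7, α(β(4)) = α(5) = 4, α(β(5)) = α(4) = 2, α(β(6)) = α(3) = 1, α(β(7)) = α(6) = 3.
Hence αβ = [5 6 7 4 2 1 3].

5 6 7 4 2 1 3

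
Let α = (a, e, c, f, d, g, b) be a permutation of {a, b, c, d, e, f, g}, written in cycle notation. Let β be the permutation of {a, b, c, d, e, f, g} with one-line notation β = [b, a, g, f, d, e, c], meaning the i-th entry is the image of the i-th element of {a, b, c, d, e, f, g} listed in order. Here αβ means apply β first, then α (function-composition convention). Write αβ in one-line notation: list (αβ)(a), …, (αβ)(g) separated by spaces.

Chase each element through β then α: a → b → a; b → a → e; c → g → b; d → f → d; e → d → g; f → e → c; g → c → f.
So αβ in one-line form is a e b d g c f.

a e b d g c f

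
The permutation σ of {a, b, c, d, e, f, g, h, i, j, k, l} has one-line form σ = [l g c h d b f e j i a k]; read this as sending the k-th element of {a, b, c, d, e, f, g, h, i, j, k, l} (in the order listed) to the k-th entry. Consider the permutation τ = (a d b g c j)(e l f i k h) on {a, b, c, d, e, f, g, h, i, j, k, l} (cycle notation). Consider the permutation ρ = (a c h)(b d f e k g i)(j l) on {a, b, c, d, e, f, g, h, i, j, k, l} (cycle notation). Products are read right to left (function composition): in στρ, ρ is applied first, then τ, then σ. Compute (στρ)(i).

Chase i: ρ(i) = b; τ(b) = g; σ(g) = f. Hence (στρ)(i) = f.

f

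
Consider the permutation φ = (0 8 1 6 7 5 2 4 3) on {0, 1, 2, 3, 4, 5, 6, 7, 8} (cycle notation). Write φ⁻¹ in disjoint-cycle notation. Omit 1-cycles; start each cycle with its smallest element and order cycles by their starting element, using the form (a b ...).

If φ sends a → b within a cycle, φ⁻¹ sends b → a; equivalently, reverse each cycle.
After reversing and putting each cycle's least element first, φ⁻¹ = (0 3 4 2 5 7 6 1 8).

(0 3 4 2 5 7 6 1 8)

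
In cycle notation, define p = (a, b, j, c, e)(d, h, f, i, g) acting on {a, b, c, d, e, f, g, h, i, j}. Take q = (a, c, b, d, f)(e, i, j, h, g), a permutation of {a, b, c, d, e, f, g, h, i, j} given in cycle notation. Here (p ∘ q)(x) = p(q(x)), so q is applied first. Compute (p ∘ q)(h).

d

First apply q: q(h) = g, then p(g) = d. Thus (p ∘ q)(h) = d.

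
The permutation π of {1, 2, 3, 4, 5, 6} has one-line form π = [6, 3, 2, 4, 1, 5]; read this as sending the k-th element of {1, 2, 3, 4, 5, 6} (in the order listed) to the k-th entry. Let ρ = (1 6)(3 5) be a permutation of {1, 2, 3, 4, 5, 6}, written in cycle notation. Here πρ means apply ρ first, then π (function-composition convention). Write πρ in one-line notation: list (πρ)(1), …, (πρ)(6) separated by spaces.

For each element, apply ρ then π: 1 → 6 → 5; 2 → 2 → 3; 3 → 5 → 1; 4 → 4 → 4; 5 → 3 → 2; 6 → 1 → 6.
Collecting the images, πρ = [5 3 1 4 2 6].

5 3 1 4 2 6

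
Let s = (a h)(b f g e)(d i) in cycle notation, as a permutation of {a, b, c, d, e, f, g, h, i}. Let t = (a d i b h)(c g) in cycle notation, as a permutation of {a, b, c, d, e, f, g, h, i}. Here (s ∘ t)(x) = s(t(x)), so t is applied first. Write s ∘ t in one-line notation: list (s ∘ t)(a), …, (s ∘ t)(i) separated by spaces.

i a e d b g c h f

For each element, apply t then s: a → d → i; b → h → a; c → g → e; d → i → d; e → e → b; f → f → g; g → c → c; h → a → h; i → b → f.
Collecting the images, s ∘ t = [i a e d b g c h f].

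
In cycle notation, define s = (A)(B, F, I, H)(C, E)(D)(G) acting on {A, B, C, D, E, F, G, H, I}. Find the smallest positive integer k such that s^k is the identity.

4

The disjoint cycles have lengths 4, 2, 1, 1, 1.
The order is lcm(4, 2) = 4.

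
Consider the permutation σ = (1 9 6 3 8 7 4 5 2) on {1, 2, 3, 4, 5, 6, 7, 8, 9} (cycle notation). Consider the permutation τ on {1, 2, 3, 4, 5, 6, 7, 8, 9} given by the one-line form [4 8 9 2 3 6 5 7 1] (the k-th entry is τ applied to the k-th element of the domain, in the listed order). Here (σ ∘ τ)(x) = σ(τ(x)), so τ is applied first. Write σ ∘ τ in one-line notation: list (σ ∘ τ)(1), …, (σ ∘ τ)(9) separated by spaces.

(σ ∘ τ)(x) = σ(τ(x)). Computing each image: σ(τ(1)) = σ(4) = 5, σ(τ(2)) = σ(8) = 7, σ(τ(3)) = σ(9) = 6, σ(τ(4)) = σ(2) = 1, σ(τ(5)) = σ(3) = 8, σ(τ(6)) = σ(6) = 3, σ(τ(7)) = σ(5) = 2, σ(τ(8)) = σ(7) = 4, σ(τ(9)) = σ(1) = 9.
Hence σ ∘ τ = [5 7 6 1 8 3 2 4 9].

5 7 6 1 8 3 2 4 9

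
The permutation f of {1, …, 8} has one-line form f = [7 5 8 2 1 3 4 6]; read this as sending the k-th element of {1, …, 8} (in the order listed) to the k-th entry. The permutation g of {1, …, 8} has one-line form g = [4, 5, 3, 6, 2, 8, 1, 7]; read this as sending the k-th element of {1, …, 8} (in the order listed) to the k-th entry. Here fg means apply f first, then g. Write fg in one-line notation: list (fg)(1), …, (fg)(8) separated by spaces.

1 2 7 5 4 3 6 8

(fg)(x) = g(f(x)). Computing each image: g(f(1)) = g(7) = 1, g(f(2)) = g(5) = 2, g(f(3)) = g(8) = 7, g(f(4)) = g(2) = 5, g(f(5)) = g(1) = 4, g(f(6)) = g(3) = 3, g(f(7)) = g(4) = 6, g(f(8)) = g(6) = 8.
Hence fg = [1 2 7 5 4 3 6 8].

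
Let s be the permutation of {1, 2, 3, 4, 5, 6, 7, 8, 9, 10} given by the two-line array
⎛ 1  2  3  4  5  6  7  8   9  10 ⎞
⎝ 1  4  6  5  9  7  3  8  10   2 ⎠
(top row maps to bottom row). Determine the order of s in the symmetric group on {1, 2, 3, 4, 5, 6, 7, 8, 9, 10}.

The disjoint-cycle form of s has cycle lengths 5, 3, 1, 1.
The order of s is the least common multiple of its cycle lengths: lcm(5, 3) = 15.

15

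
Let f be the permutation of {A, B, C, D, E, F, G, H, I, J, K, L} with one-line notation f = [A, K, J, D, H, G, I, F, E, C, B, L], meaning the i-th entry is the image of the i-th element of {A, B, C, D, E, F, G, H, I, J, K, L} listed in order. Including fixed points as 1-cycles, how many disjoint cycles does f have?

6

The cycle decomposition is (A)(B, K)(C, J)(D)(E, H, F, G, I)(L), which has 6 cycles (counting 1-cycles).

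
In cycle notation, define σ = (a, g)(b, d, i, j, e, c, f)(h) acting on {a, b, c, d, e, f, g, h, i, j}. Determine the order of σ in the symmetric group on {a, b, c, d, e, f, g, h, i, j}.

The cycle type of σ is (7, 2, 1).
The order is lcm(7, 2) = 14.

14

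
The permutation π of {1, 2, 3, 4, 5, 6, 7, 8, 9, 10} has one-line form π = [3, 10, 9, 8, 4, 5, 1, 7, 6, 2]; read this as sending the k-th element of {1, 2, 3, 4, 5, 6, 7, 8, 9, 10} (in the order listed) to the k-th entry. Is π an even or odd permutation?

even

In disjoint-cycle form the cycle lengths are 8, 2.
A cycle is odd iff its length is even; π has 2 even-length cycles, so sgn(π) = (−1)^2 and π is even.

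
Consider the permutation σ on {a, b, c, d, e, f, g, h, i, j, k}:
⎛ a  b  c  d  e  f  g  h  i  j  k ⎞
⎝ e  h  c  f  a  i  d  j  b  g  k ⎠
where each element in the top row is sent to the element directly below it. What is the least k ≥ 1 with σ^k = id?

14

The disjoint-cycle form of σ has cycle lengths 7, 2, 1, 1.
Since disjoint cycles commute, ord(σ) = lcm(7, 2) = 14.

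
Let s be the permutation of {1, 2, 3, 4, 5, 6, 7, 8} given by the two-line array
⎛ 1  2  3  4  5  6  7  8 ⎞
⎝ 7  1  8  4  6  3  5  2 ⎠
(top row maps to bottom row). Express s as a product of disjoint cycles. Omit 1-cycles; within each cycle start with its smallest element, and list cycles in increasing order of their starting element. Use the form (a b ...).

(1 7 5 6 3 8 2)

From 1: 1 → 7 → 5 → 6 → 3 → 8 → 2 → 1, closing the cycle (1 7 5 6 3 8 2).
Repeating from the next unused element and collecting all non-trivial cycles gives (1 7 5 6 3 8 2).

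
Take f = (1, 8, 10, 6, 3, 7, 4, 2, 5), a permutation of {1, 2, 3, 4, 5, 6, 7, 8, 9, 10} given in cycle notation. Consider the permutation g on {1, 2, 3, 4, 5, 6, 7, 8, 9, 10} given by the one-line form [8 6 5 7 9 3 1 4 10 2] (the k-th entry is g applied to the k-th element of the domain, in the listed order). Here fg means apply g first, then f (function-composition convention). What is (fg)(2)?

3

First apply g: g(2) = 6, then f(6) = 3. Thus (fg)(2) = 3.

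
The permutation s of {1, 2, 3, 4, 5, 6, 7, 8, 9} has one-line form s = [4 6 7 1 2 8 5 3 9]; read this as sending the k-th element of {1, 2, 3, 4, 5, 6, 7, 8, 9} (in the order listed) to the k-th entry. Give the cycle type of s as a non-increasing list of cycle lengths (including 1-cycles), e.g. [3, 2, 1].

The disjoint cycles are (1, 4)(2, 6, 8, 3, 7, 5)(9), with lengths 6, 2, 1 in non-increasing order.

[6, 2, 1]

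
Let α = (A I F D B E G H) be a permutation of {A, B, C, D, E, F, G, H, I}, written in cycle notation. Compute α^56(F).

F lies in the 8-cycle (A I F D B E G H).
On an 8-cycle, α^8 is the identity, so α^56 = α^0 there (56 ≡ 0 mod 8).
So α^56(F) = F.

F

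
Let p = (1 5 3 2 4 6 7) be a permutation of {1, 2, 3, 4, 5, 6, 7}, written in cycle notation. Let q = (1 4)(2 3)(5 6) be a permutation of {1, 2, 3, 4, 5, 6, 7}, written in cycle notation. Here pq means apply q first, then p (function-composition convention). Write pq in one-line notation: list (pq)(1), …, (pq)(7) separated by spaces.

6 2 4 5 7 3 1

For each element, apply q then p: 1 → 4 → 6; 2 → 3 → 2; 3 → 2 → 4; 4 → 1 → 5; 5 → 6 → 7; 6 → 5 → 3; 7 → 7 → 1.
So pq in one-line form is 6 2 4 5 7 3 1.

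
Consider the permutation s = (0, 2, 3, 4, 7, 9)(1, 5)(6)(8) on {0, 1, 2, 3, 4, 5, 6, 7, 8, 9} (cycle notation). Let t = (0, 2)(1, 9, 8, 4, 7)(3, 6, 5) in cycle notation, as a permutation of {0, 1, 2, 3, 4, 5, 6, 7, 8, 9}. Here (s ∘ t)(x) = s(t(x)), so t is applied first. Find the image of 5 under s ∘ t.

4

t(5) = 3, then s(3) = 4; composing gives (s ∘ t)(5) = 4.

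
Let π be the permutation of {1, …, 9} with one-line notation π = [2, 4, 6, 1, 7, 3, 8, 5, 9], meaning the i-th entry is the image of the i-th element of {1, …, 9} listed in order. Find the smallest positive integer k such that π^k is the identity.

Writing π as disjoint cycles, the cycle lengths are 3, 3, 2, 1.
The order of π is the least common multiple of its cycle lengths: lcm(3, 3, 2) = 6.

6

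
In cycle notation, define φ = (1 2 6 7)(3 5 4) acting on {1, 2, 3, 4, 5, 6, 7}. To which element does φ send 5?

Within (3 5 4), 5 ↦ 4.

4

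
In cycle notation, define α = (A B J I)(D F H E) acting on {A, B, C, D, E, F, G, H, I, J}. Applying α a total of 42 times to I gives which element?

I lies in the 4-cycle (A B J I).
Since the cycle has length 4, α^42 acts on it the same as α^2 (42 mod 4 = 2).
Advancing 2 steps from I: I → A → B.

B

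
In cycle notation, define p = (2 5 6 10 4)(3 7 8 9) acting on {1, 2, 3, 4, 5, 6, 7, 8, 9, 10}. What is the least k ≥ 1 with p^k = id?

20

The cycle type of p is (5, 4, 1).
The order is lcm(5, 4) = 20.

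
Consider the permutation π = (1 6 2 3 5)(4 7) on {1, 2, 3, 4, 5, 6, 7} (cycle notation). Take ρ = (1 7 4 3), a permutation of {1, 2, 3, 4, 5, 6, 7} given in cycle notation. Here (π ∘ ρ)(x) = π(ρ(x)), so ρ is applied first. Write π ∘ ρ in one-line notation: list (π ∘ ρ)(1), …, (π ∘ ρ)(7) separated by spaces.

4 3 6 5 1 2 7

Chase each element through ρ then π: 1 → 7 → 4; 2 → 2 → 3; 3 → 1 → 6; 4 → 3 → 5; 5 → 5 → 1; 6 → 6 → 2; 7 → 4 → 7.
So π ∘ ρ in one-line form is 4 3 6 5 1 2 7.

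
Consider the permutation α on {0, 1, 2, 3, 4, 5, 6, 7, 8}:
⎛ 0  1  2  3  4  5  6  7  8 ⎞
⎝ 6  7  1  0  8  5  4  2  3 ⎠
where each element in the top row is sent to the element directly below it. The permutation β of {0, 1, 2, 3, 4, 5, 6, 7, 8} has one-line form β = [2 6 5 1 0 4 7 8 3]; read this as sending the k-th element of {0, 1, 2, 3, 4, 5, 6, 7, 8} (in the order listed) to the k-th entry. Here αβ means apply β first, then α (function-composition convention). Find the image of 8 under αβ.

0

(αβ)(8) = α(β(8)). β(8) = 3, then α(3) = 0. So (αβ)(8) = 0.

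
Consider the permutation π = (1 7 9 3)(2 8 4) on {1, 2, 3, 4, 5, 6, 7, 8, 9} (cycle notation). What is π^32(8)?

8 lies in the 3-cycle (2 8 4).
Powers repeat with period 3 on this cycle, and 32 mod 3 = 2, so π^32(8) = π^2(8).
Advancing 2 steps from 8: 8 → 4 → 2.

2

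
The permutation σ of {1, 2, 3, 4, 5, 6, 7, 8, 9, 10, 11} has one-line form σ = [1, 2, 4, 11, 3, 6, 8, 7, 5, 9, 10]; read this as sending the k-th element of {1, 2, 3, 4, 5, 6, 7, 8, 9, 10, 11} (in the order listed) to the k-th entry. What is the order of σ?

6

Decomposing into disjoint cycles gives cycle lengths 6, 2, 1, 1, 1.
Since disjoint cycles commute, ord(σ) = lcm(6, 2) = 6.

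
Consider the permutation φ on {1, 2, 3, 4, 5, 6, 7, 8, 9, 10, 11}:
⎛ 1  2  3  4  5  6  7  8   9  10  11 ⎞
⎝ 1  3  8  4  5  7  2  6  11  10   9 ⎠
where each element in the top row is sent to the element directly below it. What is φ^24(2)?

Tracing 2 → 3 → … returns to 2 after 5 steps, so 2 lies in a 5-cycle (2 3 8 6 7).
Powers repeat with period 5 on this cycle, and 24 mod 5 = 4, so φ^24(2) = φ^4(2).
Advancing 4 steps from 2: 2 → 3 → 8 → 6 → 7.

7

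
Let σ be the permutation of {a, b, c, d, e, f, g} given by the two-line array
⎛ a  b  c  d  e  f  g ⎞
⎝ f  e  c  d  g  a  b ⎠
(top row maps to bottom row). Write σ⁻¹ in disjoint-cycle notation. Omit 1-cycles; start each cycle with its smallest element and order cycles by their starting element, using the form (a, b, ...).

(a, f)(b, g, e)

The cycle decomposition of σ is (a, f)(b, e, g).
The inverse reverses every cycle; in canonical form, σ⁻¹ = (a, f)(b, g, e).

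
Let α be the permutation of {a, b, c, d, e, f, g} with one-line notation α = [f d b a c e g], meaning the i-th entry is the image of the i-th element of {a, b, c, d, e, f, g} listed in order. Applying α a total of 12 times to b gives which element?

Tracing b → d → … returns to b after 6 steps, so b lies in a 6-cycle (a f e c b d).
Since the cycle has length 6, α^12 acts on it the same as α^0 (12 mod 6 = 0).
So α^12(b) = b.

b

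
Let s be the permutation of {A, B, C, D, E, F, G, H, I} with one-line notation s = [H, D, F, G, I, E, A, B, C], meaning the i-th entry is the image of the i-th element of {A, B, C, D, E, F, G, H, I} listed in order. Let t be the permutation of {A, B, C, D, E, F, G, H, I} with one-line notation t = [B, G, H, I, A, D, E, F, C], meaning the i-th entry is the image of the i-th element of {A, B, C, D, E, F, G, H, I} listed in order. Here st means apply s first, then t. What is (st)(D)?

s(D) = G, then t(G) = E; composing gives (st)(D) = E.

E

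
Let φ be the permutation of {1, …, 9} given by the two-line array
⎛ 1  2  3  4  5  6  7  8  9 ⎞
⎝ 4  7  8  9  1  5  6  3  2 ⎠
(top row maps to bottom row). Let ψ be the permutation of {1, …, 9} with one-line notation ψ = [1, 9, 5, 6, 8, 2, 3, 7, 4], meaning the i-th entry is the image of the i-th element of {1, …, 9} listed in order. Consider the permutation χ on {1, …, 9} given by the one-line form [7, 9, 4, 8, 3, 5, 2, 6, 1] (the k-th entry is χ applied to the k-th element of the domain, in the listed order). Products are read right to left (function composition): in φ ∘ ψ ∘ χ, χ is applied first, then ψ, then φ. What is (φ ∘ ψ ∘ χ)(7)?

2

(φ ∘ ψ ∘ χ)(7) = φ(ψ(χ(7))). χ(7) = 2, then ψ(2) = 9, then φ(9) = 2, so the result is 2.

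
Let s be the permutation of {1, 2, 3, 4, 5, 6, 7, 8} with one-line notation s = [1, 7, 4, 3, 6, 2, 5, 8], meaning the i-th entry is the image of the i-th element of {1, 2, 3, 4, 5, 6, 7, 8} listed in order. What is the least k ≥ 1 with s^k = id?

Decomposing into disjoint cycles gives cycle lengths 4, 2, 1, 1.
The order is lcm(4, 2) = 4.

4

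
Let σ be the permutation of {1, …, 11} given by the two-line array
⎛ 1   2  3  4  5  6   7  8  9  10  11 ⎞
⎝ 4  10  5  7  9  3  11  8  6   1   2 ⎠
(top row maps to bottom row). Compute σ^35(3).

6

Tracing 3 → 5 → … returns to 3 after 4 steps, so 3 lies in a 4-cycle (3, 5, 9, 6).
Since the cycle has length 4, σ^35 acts on it the same as σ^3 (35 mod 4 = 3).
Stepping 3 places around the cycle: 3 → 5 → 9 → 6.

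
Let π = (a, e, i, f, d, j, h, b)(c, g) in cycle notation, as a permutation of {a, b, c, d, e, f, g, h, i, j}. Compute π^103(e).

a

e lies in the 8-cycle (a, e, i, f, d, j, h, b).
On an 8-cycle, π^8 is the identity, so π^103 = π^7 there (103 ≡ 7 mod 8).
Stepping 7 places around the cycle: e → i → f → d → j → h → b → a.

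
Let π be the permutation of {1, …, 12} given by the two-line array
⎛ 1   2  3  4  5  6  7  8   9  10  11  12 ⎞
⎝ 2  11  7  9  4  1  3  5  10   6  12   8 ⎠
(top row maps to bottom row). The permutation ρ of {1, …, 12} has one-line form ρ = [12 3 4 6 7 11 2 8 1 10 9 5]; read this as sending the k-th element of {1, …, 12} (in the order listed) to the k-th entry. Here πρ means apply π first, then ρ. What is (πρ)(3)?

First apply π: π(3) = 7, then ρ(7) = 2. Thus (πρ)(3) = 2.

2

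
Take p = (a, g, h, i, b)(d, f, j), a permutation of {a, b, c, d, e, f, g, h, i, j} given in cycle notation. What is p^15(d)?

d lies in the 3-cycle (d, f, j).
Powers repeat with period 3 on this cycle, and 15 mod 3 = 0, so p^15(d) = p^0(d).
So p^15(d) = d.

d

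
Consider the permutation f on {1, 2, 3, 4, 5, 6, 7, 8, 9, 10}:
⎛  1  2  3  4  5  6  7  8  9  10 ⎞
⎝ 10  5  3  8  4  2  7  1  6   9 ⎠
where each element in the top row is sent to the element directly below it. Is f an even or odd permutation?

In disjoint-cycle form the cycle lengths are 8, 1, 1.
A cycle is odd iff its length is even; f has 1 even-length cycle, so sgn(f) = (−1)^1 and f is odd.

odd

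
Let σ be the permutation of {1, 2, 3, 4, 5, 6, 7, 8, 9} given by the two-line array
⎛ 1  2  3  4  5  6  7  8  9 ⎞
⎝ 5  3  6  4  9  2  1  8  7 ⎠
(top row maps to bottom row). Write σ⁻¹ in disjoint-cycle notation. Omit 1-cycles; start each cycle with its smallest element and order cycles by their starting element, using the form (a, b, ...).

The cycle decomposition of σ is (1, 5, 9, 7)(2, 3, 6).
Reversing each cycle (and rotating so the smallest element leads) gives σ⁻¹ = (1, 7, 9, 5)(2, 6, 3).

(1, 7, 9, 5)(2, 6, 3)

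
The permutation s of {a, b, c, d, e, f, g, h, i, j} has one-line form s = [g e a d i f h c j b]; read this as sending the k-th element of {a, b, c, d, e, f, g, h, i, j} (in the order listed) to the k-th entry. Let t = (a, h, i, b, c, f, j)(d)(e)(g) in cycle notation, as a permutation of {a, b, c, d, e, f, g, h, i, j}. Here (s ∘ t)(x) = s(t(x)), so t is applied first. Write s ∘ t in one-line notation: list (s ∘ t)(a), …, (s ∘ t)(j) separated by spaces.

c a f d i b h j e g

(s ∘ t)(x) = s(t(x)). Computing each image: s(t(a)) = s(h) = c, s(t(b)) = s(c) = a, s(t(c)) = s(f) = f, s(t(d)) = s(d) = d, s(t(e)) = s(e) = i, s(t(f)) = s(j) = b, s(t(g)) = s(g) = h, s(t(h)) = s(i) = j, s(t(i)) = s(b) = e, s(t(j)) = s(a) = g.
Hence s ∘ t = [c a f d i b h j e g].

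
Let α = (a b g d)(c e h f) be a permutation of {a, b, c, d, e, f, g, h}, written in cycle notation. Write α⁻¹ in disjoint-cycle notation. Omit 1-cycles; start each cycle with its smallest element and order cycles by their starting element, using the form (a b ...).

If α sends a → b within a cycle, α⁻¹ sends b → a; equivalently, reverse each cycle.
Reversing each cycle of α and rotating so the smallest element leads gives (a d g b)(c f h e).

(a d g b)(c f h e)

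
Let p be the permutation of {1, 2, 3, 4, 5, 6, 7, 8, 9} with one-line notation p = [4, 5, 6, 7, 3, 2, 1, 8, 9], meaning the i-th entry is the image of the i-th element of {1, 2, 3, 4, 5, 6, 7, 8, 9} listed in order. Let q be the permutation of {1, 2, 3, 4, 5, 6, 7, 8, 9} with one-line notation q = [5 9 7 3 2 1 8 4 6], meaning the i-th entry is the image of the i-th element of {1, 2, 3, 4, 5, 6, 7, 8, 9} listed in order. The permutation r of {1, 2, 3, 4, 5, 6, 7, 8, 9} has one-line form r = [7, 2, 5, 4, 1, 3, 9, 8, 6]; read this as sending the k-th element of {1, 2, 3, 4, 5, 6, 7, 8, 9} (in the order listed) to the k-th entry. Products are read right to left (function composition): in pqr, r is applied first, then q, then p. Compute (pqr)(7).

Apply the permutations in order: r(7) = 9, then q(9) = 6, then p(6) = 2. So (pqr)(7) = 2.

2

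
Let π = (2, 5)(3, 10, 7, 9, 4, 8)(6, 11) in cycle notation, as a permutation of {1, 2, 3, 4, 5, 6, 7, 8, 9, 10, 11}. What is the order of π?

6

The cycle type of π is (6, 2, 2, 1).
Since disjoint cycles commute, ord(π) = lcm(6, 2, 2) = 6.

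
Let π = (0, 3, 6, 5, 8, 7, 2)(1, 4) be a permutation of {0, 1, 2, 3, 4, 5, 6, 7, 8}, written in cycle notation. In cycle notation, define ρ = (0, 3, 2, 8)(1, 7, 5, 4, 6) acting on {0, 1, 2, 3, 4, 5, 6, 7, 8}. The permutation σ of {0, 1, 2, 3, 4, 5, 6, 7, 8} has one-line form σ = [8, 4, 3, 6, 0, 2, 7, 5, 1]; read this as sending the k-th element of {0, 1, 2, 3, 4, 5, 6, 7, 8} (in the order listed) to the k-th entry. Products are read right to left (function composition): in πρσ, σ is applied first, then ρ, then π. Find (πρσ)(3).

4

Apply the permutations in order: σ(3) = 6, then ρ(6) = 1, then π(1) = 4. So (πρσ)(3) = 4.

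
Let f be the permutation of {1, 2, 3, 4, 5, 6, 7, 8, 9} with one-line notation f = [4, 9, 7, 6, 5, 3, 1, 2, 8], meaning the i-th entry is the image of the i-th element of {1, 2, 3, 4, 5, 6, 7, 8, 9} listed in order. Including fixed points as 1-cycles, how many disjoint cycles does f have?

The cycle decomposition is (1, 4, 6, 3, 7)(2, 9, 8)(5), which has 3 cycles (counting 1-cycles).

3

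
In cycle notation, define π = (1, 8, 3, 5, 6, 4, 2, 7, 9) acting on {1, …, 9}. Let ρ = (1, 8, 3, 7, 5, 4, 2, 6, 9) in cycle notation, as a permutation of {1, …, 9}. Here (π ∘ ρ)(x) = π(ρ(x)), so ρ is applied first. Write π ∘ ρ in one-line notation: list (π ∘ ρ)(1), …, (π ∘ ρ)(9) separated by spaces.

3 4 9 7 2 1 6 5 8

Chase each element through ρ then π: 1 → 8 → 3; 2 → 6 → 4; 3 → 7 → 9; 4 → 2 → 7; 5 → 4 → 2; 6 → 9 → 1; 7 → 5 → 6; 8 → 3 → 5; 9 → 1 → 8.
Collecting the images, π ∘ ρ = [3 4 9 7 2 1 6 5 8].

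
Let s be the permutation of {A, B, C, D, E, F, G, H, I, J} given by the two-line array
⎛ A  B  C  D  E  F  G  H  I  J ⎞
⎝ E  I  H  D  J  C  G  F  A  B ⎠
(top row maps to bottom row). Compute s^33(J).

A

Tracing J → B → … returns to J after 5 steps, so J lies in a 5-cycle (A, E, J, B, I).
On a 5-cycle, s^5 is the identity, so s^33 = s^3 there (33 ≡ 3 mod 5).
Advancing 3 steps from J: J → B → I → A.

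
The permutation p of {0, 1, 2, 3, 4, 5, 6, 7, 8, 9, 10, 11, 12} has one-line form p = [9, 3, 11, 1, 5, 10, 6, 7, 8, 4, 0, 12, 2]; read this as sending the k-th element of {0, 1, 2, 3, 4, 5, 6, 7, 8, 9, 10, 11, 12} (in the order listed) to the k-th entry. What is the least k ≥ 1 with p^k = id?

30

Decomposing into disjoint cycles gives cycle lengths 5, 3, 2, 1, 1, 1.
The order of p is the least common multiple of its cycle lengths: lcm(5, 3, 2) = 30.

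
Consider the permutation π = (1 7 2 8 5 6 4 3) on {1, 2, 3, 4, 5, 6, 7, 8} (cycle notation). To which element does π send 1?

7

In the cycle (1 7 2 8 5 6 4 3), 1 is followed by 7, so π(1) = 7.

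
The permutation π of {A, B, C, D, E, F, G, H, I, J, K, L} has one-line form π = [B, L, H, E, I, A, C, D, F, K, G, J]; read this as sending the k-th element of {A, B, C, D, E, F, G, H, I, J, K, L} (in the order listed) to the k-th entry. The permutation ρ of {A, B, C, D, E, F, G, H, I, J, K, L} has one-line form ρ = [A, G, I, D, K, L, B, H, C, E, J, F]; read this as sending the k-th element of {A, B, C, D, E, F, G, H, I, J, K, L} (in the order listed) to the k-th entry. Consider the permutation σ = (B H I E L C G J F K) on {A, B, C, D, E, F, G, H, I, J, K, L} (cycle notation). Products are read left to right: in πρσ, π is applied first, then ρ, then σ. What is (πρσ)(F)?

(πρσ)(F) = σ(ρ(π(F))). π(F) = A, then ρ(A) = A, then σ(A) = A, so the result is A.

A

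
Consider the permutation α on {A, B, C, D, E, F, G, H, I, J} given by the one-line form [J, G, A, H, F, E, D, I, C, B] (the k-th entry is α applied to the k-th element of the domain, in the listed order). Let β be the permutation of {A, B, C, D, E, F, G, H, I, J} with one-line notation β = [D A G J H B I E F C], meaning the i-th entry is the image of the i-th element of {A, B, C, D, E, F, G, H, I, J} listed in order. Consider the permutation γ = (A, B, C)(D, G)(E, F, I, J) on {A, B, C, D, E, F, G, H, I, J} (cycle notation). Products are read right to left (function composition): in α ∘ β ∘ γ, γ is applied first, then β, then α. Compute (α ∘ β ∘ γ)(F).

(α ∘ β ∘ γ)(F) = α(β(γ(F))). γ(F) = I, then β(I) = F, then α(F) = E, so the result is E.

E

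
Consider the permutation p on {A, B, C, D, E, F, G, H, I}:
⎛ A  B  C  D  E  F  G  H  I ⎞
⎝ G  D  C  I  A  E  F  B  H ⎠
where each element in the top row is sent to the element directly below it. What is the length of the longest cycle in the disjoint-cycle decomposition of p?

4

Decomposing into disjoint cycles gives (A G F E)(B D I H); the longest has length 4.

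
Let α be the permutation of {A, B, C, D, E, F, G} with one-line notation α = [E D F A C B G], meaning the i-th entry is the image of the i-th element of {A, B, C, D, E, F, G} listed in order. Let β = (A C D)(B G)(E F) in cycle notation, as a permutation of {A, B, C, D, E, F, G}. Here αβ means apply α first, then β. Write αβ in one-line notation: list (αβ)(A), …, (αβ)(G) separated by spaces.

For each element, apply α then β: A → E → F; B → D → A; C → F → E; D → A → C; E → C → D; F → B → G; G → G → B.
So αβ in one-line form is F A E C D G B.

F A E C D G B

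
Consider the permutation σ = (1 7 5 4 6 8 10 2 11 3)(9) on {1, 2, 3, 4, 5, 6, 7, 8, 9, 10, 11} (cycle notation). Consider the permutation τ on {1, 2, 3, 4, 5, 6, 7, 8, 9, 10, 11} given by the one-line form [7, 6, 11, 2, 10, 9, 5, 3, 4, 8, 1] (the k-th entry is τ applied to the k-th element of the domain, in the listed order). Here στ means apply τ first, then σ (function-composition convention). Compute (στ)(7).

(στ)(7) = σ(τ(7)). τ(7) = 5, then σ(5) = 4. So (στ)(7) = 4.

4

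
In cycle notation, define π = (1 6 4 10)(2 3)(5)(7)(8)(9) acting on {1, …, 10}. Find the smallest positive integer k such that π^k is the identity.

The cycle type of π is (4, 2, 1, 1, 1, 1).
Since disjoint cycles commute, ord(π) = lcm(4, 2) = 4.

4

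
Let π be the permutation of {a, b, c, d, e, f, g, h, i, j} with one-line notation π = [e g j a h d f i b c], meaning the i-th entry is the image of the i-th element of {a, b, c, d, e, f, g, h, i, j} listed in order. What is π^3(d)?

h

Tracing d → a → … returns to d after 8 steps, so d lies in an 8-cycle (a e h i b g f d).
Stepping 3 places around the cycle: d → a → e → h.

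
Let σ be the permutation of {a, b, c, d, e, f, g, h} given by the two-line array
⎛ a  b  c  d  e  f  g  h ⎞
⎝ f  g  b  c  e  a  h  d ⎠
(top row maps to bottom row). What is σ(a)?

f

The entry below a in the array is f, so σ(a) = f.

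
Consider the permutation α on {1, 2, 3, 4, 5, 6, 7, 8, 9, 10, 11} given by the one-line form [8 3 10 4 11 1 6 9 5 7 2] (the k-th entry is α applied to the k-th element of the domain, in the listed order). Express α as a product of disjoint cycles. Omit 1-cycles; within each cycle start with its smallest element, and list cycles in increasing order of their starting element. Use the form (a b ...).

From 1: 1 → 8 → 9 → 5 → 11 → 2 → 3 → 10 → 7 → 6 → 1, closing the cycle (1 8 9 5 11 2 3 10 7 6).
Repeating from the next unused element and collecting all non-trivial cycles gives (1 8 9 5 11 2 3 10 7 6).

(1 8 9 5 11 2 3 10 7 6)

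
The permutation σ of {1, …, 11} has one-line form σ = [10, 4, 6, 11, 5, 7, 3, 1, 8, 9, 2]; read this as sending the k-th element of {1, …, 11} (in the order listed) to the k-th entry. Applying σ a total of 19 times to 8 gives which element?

Tracing 8 → 1 → … returns to 8 after 4 steps, so 8 lies in a 4-cycle (1 10 9 8).
Powers repeat with period 4 on this cycle, and 19 mod 4 = 3, so σ^19(8) = σ^3(8).
Stepping 3 places around the cycle: 8 → 1 → 10 → 9.

9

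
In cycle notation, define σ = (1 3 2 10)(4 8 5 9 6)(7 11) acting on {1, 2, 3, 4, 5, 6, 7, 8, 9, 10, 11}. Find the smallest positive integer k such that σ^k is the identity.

20

The cycle type of σ is (5, 4, 2).
The order is lcm(5, 4, 2) = 20.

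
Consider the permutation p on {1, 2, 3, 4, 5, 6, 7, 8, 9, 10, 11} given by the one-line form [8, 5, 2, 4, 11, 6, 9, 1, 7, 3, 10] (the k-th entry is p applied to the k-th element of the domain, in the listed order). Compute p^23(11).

2

Tracing 11 → 10 → … returns to 11 after 5 steps, so 11 lies in a 5-cycle (2 5 11 10 3).
Since the cycle has length 5, p^23 acts on it the same as p^3 (23 mod 5 = 3).
Stepping 3 places around the cycle: 11 → 10 → 3 → 2.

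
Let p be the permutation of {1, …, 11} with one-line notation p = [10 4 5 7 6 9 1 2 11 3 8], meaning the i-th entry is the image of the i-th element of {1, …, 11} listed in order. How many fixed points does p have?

No element satisfies p(x) = x, so there are 0 fixed points.

0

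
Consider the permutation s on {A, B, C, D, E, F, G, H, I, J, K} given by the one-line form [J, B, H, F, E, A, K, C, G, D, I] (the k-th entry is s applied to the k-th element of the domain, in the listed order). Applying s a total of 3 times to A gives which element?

Tracing A → J → … returns to A after 4 steps, so A lies in a 4-cycle (A, J, D, F).
Stepping 3 places around the cycle: A → J → D → F.

F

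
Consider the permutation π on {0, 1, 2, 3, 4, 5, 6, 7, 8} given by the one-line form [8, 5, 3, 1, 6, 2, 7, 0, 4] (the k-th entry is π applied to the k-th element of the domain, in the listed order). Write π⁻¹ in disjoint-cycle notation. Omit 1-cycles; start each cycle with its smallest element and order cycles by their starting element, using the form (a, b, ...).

(0, 7, 6, 4, 8)(1, 3, 2, 5)

First write π in disjoint cycles: (0, 8, 4, 6, 7)(1, 5, 2, 3).
The inverse reverses every cycle; in canonical form, π⁻¹ = (0, 7, 6, 4, 8)(1, 3, 2, 5).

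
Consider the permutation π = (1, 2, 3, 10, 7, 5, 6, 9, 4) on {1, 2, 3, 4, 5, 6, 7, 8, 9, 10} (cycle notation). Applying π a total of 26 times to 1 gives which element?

4

1 lies in the 9-cycle (1, 2, 3, 10, 7, 5, 6, 9, 4).
On a 9-cycle, π^9 is the identity, so π^26 = π^8 there (26 ≡ 8 mod 9).
Stepping 8 places around the cycle: 1 → 2 → 3 → 10 → 7 → 5 → 6 → 9 → 4.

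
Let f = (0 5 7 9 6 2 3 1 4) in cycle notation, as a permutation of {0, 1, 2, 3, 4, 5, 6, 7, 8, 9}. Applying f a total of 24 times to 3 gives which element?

9

3 lies in the 9-cycle (0 5 7 9 6 2 3 1 4).
Powers repeat with period 9 on this cycle, and 24 mod 9 = 6, so f^24(3) = f^6(3).
Stepping 6 places around the cycle: 3 → 1 → 4 → 0 → 5 → 7 → 9.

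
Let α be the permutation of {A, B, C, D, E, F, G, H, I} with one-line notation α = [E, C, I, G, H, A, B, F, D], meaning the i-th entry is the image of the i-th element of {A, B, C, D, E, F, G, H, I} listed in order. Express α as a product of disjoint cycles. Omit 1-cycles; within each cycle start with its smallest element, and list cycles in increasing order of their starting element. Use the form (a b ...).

(A E H F)(B C I D G)

From A: A → E → H → F → A, closing the cycle (A E H F).
Continuing from each remaining unvisited element yields (A E H F)(B C I D G).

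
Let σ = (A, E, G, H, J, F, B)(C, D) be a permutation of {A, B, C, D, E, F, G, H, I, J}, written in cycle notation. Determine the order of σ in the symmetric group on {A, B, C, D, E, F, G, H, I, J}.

The cycle type of σ is (7, 2, 1).
Since disjoint cycles commute, ord(σ) = lcm(7, 2) = 14.

14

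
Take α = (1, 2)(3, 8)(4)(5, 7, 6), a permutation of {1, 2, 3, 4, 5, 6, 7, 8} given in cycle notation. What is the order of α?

The cycle type of α is (3, 2, 2, 1).
The order is lcm(3, 2, 2) = 6.

6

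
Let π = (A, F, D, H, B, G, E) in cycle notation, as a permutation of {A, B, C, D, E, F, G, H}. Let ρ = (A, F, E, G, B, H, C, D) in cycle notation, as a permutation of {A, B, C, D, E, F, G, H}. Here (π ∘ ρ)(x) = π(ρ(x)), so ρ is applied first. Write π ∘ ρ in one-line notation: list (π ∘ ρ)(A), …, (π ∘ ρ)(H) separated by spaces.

D B H F E A G C

Chase each element through ρ then π: A → F → D; B → H → B; C → D → H; D → A → F; E → G → E; F → E → A; G → B → G; H → C → C.
So π ∘ ρ in one-line form is D B H F E A G C.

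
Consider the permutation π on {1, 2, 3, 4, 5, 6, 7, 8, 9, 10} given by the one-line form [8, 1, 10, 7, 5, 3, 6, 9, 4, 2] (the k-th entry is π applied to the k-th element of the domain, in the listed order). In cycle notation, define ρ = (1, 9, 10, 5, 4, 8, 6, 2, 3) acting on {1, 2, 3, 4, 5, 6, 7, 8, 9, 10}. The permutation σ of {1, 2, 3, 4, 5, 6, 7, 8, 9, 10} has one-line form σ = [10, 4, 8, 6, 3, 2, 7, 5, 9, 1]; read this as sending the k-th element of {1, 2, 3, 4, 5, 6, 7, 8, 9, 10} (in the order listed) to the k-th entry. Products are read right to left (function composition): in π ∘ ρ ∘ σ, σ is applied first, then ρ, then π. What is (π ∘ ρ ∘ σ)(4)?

Apply the permutations in order: σ(4) = 6, then ρ(6) = 2, then π(2) = 1. So (π ∘ ρ ∘ σ)(4) = 1.

1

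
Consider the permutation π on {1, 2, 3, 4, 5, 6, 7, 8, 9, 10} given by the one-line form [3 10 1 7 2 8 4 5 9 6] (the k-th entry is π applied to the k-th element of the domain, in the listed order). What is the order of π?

10

Writing π as disjoint cycles, the cycle lengths are 5, 2, 2, 1.
The order is lcm(5, 2, 2) = 10.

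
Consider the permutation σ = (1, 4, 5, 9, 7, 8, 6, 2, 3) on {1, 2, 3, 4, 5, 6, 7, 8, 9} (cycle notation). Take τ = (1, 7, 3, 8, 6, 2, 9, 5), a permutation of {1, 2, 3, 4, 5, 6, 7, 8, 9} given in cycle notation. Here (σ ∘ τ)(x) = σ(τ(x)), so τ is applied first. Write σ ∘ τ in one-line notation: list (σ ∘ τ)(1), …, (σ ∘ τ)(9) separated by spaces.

8 7 6 5 4 3 1 2 9

(σ ∘ τ)(x) = σ(τ(x)). Computing each image: σ(τ(1)) = σ(7) = 8, σ(τ(2)) = σ(9) = 7, σ(τ(3)) = σ(8) = 6, σ(τ(4)) = σ(4) = 5, σ(τ(5)) = σ(1) = 4, σ(τ(6)) = σ(2) = 3, σ(τ(7)) = σ(3) = 1, σ(τ(8)) = σ(6) = 2, σ(τ(9)) = σ(5) = 9.
Hence σ ∘ τ = [8 7 6 5 4 3 1 2 9].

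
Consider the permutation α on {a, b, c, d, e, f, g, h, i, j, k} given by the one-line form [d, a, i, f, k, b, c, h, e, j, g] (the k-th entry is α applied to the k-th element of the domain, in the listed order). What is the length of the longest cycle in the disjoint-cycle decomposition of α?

5

Decomposing into disjoint cycles gives (a d f b)(c i e k g); the longest has length 5.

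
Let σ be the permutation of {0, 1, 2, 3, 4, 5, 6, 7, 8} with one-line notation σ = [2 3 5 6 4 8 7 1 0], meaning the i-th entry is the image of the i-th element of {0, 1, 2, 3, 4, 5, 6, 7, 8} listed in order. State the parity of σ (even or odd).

In disjoint-cycle form the cycle lengths are 4, 4, 1.
A cycle is odd iff its length is even; σ has 2 even-length cycles, so sgn(σ) = (−1)^2 and σ is even.

even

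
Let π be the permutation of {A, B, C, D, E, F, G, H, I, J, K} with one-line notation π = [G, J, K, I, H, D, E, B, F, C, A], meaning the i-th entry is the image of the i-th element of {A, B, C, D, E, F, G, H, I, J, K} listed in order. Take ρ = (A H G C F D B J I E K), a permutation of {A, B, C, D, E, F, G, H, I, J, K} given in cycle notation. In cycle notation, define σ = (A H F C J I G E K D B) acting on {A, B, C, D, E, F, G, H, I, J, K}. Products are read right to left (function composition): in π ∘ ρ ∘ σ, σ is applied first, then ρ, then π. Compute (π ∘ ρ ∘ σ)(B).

B

Chase B: σ(B) = A; ρ(A) = H; π(H) = B. Hence (π ∘ ρ ∘ σ)(B) = B.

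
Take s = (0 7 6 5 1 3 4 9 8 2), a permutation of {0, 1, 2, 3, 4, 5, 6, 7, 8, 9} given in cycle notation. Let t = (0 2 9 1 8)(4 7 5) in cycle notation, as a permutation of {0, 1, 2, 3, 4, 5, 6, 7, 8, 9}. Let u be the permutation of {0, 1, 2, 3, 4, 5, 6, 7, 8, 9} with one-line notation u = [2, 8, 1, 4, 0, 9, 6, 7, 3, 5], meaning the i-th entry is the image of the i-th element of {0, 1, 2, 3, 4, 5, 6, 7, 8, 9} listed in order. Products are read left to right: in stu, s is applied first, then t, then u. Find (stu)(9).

2

(stu)(9) = u(t(s(9))). s(9) = 8, then t(8) = 0, then u(0) = 2, so the result is 2.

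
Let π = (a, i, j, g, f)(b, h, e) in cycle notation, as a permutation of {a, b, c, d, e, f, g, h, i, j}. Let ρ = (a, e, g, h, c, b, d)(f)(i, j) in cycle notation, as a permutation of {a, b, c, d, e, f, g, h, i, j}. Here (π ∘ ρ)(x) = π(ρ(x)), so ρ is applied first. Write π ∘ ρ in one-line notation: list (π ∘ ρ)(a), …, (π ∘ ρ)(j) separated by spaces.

b d h i f a e c g j

(π ∘ ρ)(x) = π(ρ(x)). Computing each image: π(ρ(a)) = π(e) = b, π(ρ(b)) = π(d) = d, π(ρ(c)) = π(b) = h, π(ρ(d)) = π(a) = i, π(ρ(e)) = π(g) = f, π(ρ(f)) = π(f) = a, π(ρ(g)) = π(h) = e, π(ρ(h)) = π(c) = c, π(ρ(i)) = π(j) = g, π(ρ(j)) = π(i) = j.
Hence π ∘ ρ = [b d h i f a e c g j].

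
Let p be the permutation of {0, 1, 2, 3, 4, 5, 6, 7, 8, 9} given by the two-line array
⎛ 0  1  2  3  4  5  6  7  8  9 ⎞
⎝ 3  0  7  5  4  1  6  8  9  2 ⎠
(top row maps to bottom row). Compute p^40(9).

Tracing 9 → 2 → … returns to 9 after 4 steps, so 9 lies in a 4-cycle (2 7 8 9).
Since the cycle has length 4, p^40 acts on it the same as p^0 (40 mod 4 = 0).
So p^40(9) = 9.

9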